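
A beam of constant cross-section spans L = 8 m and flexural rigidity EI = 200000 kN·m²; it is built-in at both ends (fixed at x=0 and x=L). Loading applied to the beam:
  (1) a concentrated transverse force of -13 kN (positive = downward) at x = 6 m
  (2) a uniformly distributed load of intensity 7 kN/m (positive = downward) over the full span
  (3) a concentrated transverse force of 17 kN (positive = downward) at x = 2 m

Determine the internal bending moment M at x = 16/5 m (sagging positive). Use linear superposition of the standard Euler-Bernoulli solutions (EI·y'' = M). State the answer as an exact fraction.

Load 1 — point force P=-13 kN at a=6 m (b=L-a=2):
  M_1 = Pb²(3a+b)x/L³ - Pab²/L²  [x≤a] = (-13)·2²·(3·6+2)·(16/5)/8³ - (-13)·6·2²/8² = -13/8 kN·m
Load 2 — uniform load w=7 kN/m over full span:
  M_2 = wLx/2 - wL²/12 - wx²/2 = 7·8·(16/5)/2 - 7·8²/12 - 7·(16/5)²/2 = 1232/75 kN·m
Load 3 — point force P=17 kN at a=2 m (b=L-a=6):
  M_3 = Pa²(a+3b)(L-x)/L³ - Pa²b/L²  [x>a] = 17·2²·(2+3·6)·(8-(16/5))/8³ - 17·2²·6/8² = 51/8 kN·m
Superposition: M = Σ M_i = 6353/300 kN·m ≈ 21.176667 kN·m

M(16/5) = 6353/300 kN·m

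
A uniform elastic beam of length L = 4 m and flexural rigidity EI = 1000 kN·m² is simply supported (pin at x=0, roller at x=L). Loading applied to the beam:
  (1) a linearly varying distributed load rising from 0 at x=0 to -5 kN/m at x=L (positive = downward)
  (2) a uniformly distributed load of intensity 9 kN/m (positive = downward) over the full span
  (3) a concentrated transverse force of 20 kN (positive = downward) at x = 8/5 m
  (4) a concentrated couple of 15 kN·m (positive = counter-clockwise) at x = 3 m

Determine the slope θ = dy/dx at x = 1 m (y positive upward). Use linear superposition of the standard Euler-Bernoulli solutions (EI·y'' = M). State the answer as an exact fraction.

Load 1 — triangular load w₀=-5 kN/m (0→w₀ over full span):
  θ_1 = -w₀(7L⁴-30L²x²+15x⁴)/(360LEI) = -(-5)·(7·4⁴-30·4²·1²+15·1⁴)/(360·4·1000) = 1327/288000 rad
Load 2 — uniform load w=9 kN/m over full span:
  θ_2 = -w(L³-6Lx²+4x³)/(24EI) = -9·(4³-6·4·1²+4·1³)/(24·1000) = -33/2000 rad
Load 3 — point force P=20 kN at a=8/5 m (b=L-a=12/5):
  θ_3 = -Pb(L²-b²-3x²)/(6LEI)  [x≤a] = -20·(12/5)·(4²-(12/5)²-3·1²)/(6·4·1000) = -181/12500 rad
Load 4 — applied couple M₀=15 kN·m at a=3 m (b=L-a=1):
  θ_4 = (M₀x²/(2L)+C₁)/EI  [x≤a] with C₁=M₀(3b²-L²)/(6L)=-65/8 = (15·1²/(2·4)+(-65/8))/1000 = -1/160 rad
Superposition: θ = Σ θ_i = -234881/7200000 rad ≈ -0.032622 rad

θ(1) = -234881/7200000 rad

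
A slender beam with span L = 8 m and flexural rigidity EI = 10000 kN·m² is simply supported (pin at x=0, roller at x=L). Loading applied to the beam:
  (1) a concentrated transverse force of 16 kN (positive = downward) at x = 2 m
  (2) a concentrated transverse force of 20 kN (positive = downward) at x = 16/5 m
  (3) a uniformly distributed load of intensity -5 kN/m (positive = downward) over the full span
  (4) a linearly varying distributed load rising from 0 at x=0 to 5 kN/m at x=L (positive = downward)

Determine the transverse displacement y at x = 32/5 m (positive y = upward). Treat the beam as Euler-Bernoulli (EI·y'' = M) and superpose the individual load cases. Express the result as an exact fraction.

Load 1 — point force P=16 kN at a=2 m (b=L-a=6):
  y_1 = -Pa(L-x)(2Lx-a²-x²)/(6LEI)  [x>a] = -16·2·(8-(32/5))·(2·8·(32/5)-2²-(32/5)²)/(6·8·10000) = -1436/234375 m
Load 2 — point force P=20 kN at a=16/5 m (b=L-a=24/5):
  y_2 = -Pa(L-x)(2Lx-a²-x²)/(6LEI)  [x>a] = -20·(16/5)·(8-(32/5))·(2·8·(32/5)-(16/5)²-(32/5)²)/(6·8·10000) = -512/46875 m
Load 3 — uniform load w=-5 kN/m over full span:
  y_3 = -wx(L³-2Lx²+x³)/(24EI) = -(-5)·(32/5)·(8³-2·8·(32/5)²+(32/5)³)/(24·10000) = 3712/234375 m
Load 4 — triangular load w₀=5 kN/m (0→w₀ over full span):
  y_4 = -w₀x(7L⁴-10L²x²+3x⁴)/(360LEI) = -5·(32/5)·(7·8⁴-10·8²·(32/5)²+3·(32/5)⁴)/(360·8·10000) = -16256/1953125 m
Superposition: y = Σ y_i = -55868/5859375 m ≈ -0.009535 m

y(32/5) = -55868/5859375 m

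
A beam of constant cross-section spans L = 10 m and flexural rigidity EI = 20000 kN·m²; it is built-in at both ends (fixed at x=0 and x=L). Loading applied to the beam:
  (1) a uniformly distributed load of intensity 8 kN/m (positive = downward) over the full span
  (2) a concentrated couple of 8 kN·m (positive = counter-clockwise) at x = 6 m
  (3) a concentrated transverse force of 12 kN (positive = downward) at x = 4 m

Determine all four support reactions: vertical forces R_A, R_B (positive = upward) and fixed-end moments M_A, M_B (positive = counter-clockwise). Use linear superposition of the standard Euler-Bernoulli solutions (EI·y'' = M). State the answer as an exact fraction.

Load 1 — uniform load w=8 kN/m over full span:
  R_A = wL/2 = 8·10/2 = 40 kN
  M_A = wL²/12 = 8·10²/12 = 200/3 kN·m
  R_B = wL/2 = 8·10/2 = 40 kN
  M_B = -wL²/12 = -8·10²/12 = -200/3 kN·m
Load 2 — applied couple M₀=8 kN·m at a=6 m (b=L-a=4):
  R_A = 6M₀ab/L³ = 6·8·6·4/10³ = 144/125 kN
  M_A = M₀b(2a-b)/L² = 8·4·(2·6-4)/10² = 64/25 kN·m
  R_B = -6M₀ab/L³ = -6·8·6·4/10³ = -144/125 kN
  M_B = M₀a(2b-a)/L² = 8·6·(2·4-6)/10² = 24/25 kN·m
Load 3 — point force P=12 kN at a=4 m (b=L-a=6):
  R_A = Pb²(3a+b)/L³ = 12·6²·(3·4+6)/10³ = 972/125 kN
  M_A = Pab²/L² = 12·4·6²/10² = 432/25 kN·m
  R_B = Pa²(a+3b)/L³ = 12·4²·(4+3·6)/10³ = 528/125 kN
  M_B = -Pa²b/L² = -12·4²·6/10² = -288/25 kN·m
Superposition: R_A = 6116/125 kN, M_A = 6488/75 kN·m, R_B = 5384/125 kN, M_B = -5792/75 kN·m

R_A = 6116/125 kN, M_A = 6488/75 kN·m, R_B = 5384/125 kN, M_B = -5792/75 kN·m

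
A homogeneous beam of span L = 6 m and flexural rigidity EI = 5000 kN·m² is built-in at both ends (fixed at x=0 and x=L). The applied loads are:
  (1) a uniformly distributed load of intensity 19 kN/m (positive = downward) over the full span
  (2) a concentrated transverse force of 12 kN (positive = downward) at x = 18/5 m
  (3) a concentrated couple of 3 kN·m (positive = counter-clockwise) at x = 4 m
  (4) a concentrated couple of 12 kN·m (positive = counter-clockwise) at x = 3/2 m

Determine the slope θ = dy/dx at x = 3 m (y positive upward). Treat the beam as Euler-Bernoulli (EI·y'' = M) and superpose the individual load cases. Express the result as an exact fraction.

Load 1 — uniform load w=19 kN/m over full span:
  θ_1 = -wx(L-x)(L-2x)/(12EI) = -19·3·(6-3)·(6-2·3)/(12·5000) = 0 rad
Load 2 — point force P=12 kN at a=18/5 m (b=L-a=12/5):
  θ_2 = -Pb²x(2aL-(3a+b)x)/(2L³EI)  [x≤a] = -12·(12/5)²·3·(2·(18/5)·6-(3·(18/5)+(12/5))·3)/(2·6³·5000) = -27/78125 rad
Load 3 — applied couple M₀=3 kN·m at a=4 m (b=L-a=2):
  θ_3 = (R_Ax²/2 - M_Ax)/EI  [x≤a] with R_A=2/3, M_A=1 = ((2/3)·3²/2 - 1·3)/5000 = 0 rad
Load 4 — applied couple M₀=12 kN·m at a=3/2 m (b=L-a=9/2):
  θ_4 = (R_Ax²/2 - M_Ax - M₀(x-a))/EI  [x>a] with R_A=9/4, M_A=-9/4 = ((9/4)·3²/2 - (-9/4)·3 - 12·(3-(3/2)))/5000 = -9/40000 rad
Superposition: θ = Σ θ_i = -2853/5000000 rad ≈ -0.000571 rad

θ(3) = -2853/5000000 rad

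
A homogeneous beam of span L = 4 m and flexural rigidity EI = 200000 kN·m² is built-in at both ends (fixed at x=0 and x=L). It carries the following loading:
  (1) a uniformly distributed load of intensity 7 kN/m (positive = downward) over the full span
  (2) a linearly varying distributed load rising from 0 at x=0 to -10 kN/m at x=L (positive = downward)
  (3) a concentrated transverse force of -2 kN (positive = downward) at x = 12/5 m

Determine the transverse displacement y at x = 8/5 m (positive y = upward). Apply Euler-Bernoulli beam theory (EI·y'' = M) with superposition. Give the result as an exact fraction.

Load 1 — uniform load w=7 kN/m over full span:
  y_1 = -wx²(L-x)²/(24EI) = -7·(8/5)²·(4-(8/5))²/(24·200000) = -42/1953125 m
Load 2 — triangular load w₀=-10 kN/m (0→w₀ over full span):
  y_2 = -w₀x²(L-x)²(x+2L)/(120LEI) = -(-10)·(8/5)²·(4-(8/5))²·((8/5)+2·4)/(120·4·200000) = 144/9765625 m
Load 3 — point force P=-2 kN at a=12/5 m (b=L-a=8/5):
  y_3 = -Pb²x²(3aL-(3a+b)x)/(6L³EI)  [x≤a] = -(-2)·(8/5)²·(8/5)²·(3·(12/5)·4-(3·(12/5)+(8/5))·(8/5))/(6·4³·200000) = 368/146484375 m
Superposition: y = Σ y_i = -622/146484375 m ≈ -0.000004 m

y(8/5) = -622/146484375 m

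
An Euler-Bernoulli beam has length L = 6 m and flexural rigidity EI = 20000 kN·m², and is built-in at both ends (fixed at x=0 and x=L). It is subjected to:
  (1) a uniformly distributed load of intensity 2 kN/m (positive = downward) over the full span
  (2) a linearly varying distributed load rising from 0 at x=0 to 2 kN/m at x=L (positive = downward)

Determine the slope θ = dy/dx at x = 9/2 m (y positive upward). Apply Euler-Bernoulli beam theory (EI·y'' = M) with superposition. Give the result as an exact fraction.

θ(9/2) = 3267/12800000 rad

Load 1 — uniform load w=2 kN/m over full span:
  θ_1 = -wx(L-x)(L-2x)/(12EI) = -2·(9/2)·(6-(9/2))·(6-2·(9/2))/(12·20000) = 27/160000 rad
Load 2 — triangular load w₀=2 kN/m (0→w₀ over full span):
  θ_2 = -w₀(2x(L-x)(L-2x)(x+2L)+x²(L-x)²)/(120LEI) = -2·(2·(9/2)·(6-(9/2))·(6-2·(9/2))·((9/2)+2·6)+(9/2)²·(6-(9/2))²)/(120·6·20000) = 1107/12800000 rad
Superposition: θ = Σ θ_i = 3267/12800000 rad ≈ 0.000255 rad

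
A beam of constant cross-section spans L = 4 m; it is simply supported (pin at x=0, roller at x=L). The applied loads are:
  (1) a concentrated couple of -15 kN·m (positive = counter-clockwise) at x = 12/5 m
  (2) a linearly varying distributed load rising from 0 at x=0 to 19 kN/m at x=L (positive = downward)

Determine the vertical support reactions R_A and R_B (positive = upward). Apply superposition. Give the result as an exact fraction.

Load 1 — applied couple M₀=-15 kN·m at a=12/5 m (b=L-a=8/5):
  R_A = M₀/L = (-15)/4 = -15/4 kN
  R_B = -M₀/L = -(-15)/4 = 15/4 kN
Load 2 — triangular load w₀=19 kN/m (0→w₀ over full span):
  R_A = w₀L/6 = 19·4/6 = 38/3 kN
  R_B = w₀L/3 = 19·4/3 = 76/3 kN
Superposition: R_A = 107/12 kN, R_B = 349/12 kN

R_A = 107/12 kN, R_B = 349/12 kN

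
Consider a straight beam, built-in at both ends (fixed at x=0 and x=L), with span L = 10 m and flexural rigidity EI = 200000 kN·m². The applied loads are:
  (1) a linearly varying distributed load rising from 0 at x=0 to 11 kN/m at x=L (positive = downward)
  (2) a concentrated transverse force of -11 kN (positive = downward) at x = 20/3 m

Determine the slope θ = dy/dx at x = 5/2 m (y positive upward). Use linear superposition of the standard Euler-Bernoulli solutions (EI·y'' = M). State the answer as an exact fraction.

θ(5/2) = -187/1228800 rad

Load 1 — triangular load w₀=11 kN/m (0→w₀ over full span):
  θ_1 = -w₀(2x(L-x)(L-2x)(x+2L)+x²(L-x)²)/(120LEI) = -11·(2·(5/2)·(10-(5/2))·(10-2·(5/2))·((5/2)+2·10)+(5/2)²·(10-(5/2))²)/(120·10·200000) = -429/2048000 rad
Load 2 — point force P=-11 kN at a=20/3 m (b=L-a=10/3):
  θ_2 = -Pb²x(2aL-(3a+b)x)/(2L³EI)  [x≤a] = -(-11)·(10/3)²·(5/2)·(2·(20/3)·10-(3·(20/3)+(10/3))·(5/2))/(2·10³·200000) = 11/192000 rad
Superposition: θ = Σ θ_i = -187/1228800 rad ≈ -0.000152 rad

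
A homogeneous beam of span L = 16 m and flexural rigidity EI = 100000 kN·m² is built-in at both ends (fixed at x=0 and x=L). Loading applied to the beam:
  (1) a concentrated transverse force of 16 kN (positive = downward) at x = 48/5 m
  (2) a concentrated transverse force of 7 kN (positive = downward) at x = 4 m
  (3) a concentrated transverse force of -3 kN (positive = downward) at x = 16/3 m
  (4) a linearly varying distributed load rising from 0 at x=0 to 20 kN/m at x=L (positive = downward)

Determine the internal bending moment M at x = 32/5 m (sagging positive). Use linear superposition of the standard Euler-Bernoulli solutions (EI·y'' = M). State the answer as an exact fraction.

M(32/5) = 2131373/22500 kN·m

Load 1 — point force P=16 kN at a=48/5 m (b=L-a=32/5):
  M_1 = Pb²(3a+b)x/L³ - Pab²/L²  [x≤a] = 16·(32/5)²·(3·(48/5)+(32/5))·(32/5)/16³ - 16·(48/5)·(32/5)²/16² = 7168/625 kN·m
Load 2 — point force P=7 kN at a=4 m (b=L-a=12):
  M_2 = Pa²(a+3b)(L-x)/L³ - Pa²b/L²  [x>a] = 7·4²·(4+3·12)·(16-(32/5))/16³ - 7·4²·12/16² = 21/4 kN·m
Load 3 — point force P=-3 kN at a=16/3 m (b=L-a=32/3):
  M_3 = Pa²(a+3b)(L-x)/L³ - Pa²b/L²  [x>a] = (-3)·(16/3)²·((16/3)+3·(32/3))·(16-(32/5))/16³ - (-3)·(16/3)²·(32/3)/16² = -176/45 kN·m
Load 4 — triangular load w₀=20 kN/m (0→w₀ over full span):
  M_4 = 3w₀Lx/20 - w₀L²/30 - w₀x³/(6L) = 3·20·16·(32/5)/20 - 20·16²/30 - 20·(32/5)³/(6·16) = 2048/25 kN·m
Superposition: M = Σ M_i = 2131373/22500 kN·m ≈ 94.727689 kN·m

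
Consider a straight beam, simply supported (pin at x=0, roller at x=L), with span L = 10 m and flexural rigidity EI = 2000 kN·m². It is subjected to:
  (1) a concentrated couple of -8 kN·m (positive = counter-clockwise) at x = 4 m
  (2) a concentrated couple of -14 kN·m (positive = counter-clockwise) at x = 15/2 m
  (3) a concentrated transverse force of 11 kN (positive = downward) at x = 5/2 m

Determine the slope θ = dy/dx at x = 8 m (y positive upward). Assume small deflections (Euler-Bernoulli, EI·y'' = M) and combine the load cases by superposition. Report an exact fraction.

Load 1 — applied couple M₀=-8 kN·m at a=4 m (b=L-a=6):
  θ_1 = (M₀x²/(2L)-M₀(x-a)+C₁)/EI  [x>a] with C₁=M₀(3b²-L²)/(6L)=-16/15 = ((-8)·8²/(2·10)-(-8)·(8-4)+(-16/15))/2000 = 1/375 rad
Load 2 — applied couple M₀=-14 kN·m at a=15/2 m (b=L-a=5/2):
  θ_2 = (M₀x²/(2L)-M₀(x-a)+C₁)/EI  [x>a] with C₁=M₀(3b²-L²)/(6L)=455/24 = ((-14)·8²/(2·10)-(-14)·(8-(15/2))+(455/24))/2000 = -2261/240000 rad
Load 3 — point force P=11 kN at a=5/2 m (b=L-a=15/2):
  θ_3 = -Pa(2L²-6Lx+3x²+a²)/(6LEI)  [x>a] = -11·(5/2)·(2·10²-6·10·8+3·8²+(5/2)²)/(6·10·2000) = 1199/64000 rad
Superposition: θ = Σ θ_i = 11501/960000 rad ≈ 0.011980 rad

θ(8) = 11501/960000 rad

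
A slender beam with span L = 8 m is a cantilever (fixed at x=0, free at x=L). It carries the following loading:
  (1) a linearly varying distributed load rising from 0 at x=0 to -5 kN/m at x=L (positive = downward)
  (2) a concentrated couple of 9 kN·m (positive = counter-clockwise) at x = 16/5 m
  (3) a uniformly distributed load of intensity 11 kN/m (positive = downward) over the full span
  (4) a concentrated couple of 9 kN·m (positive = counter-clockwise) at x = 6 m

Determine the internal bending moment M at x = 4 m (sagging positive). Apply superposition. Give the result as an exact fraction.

Load 1 — triangular load w₀=-5 kN/m (0→w₀ over full span):
  M_1 = w₀Lx/2 - w₀L²/3 - w₀x³/(6L) = (-5)·8·4/2 - (-5)·8²/3 - (-5)·4³/(6·8) = 100/3 kN·m
Load 2 — applied couple M₀=9 kN·m at a=16/5 m (b=L-a=24/5):
  M_2 = 0  [x>a] = 0 kN·m
Load 3 — uniform load w=11 kN/m over full span:
  M_3 = -w(L-x)²/2 = -11·(8-4)²/2 = -88 kN·m
Load 4 — applied couple M₀=9 kN·m at a=6 m (b=L-a=2):
  M_4 = M₀  [x≤a] = 9 = 9 kN·m
Superposition: M = Σ M_i = -137/3 kN·m ≈ -45.666667 kN·m

M(4) = -137/3 kN·m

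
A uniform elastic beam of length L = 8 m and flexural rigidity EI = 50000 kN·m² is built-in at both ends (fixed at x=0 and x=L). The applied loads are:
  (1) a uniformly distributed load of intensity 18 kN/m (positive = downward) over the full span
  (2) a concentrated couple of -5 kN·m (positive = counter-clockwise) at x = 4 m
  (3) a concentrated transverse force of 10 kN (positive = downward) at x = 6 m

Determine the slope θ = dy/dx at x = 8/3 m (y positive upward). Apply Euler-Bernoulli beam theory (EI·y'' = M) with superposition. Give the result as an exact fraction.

Load 1 — uniform load w=18 kN/m over full span:
  θ_1 = -wx(L-x)(L-2x)/(12EI) = -18·(8/3)·(8-(8/3))·(8-2·(8/3))/(12·50000) = -32/28125 rad
Load 2 — applied couple M₀=-5 kN·m at a=4 m (b=L-a=4):
  θ_2 = (R_Ax²/2 - M_Ax)/EI  [x≤a] with R_A=-15/16, M_A=-5/4 = ((-15/16)·(8/3)²/2 - (-5/4)·(8/3))/50000 = 0 rad
Load 3 — point force P=10 kN at a=6 m (b=L-a=2):
  θ_3 = -Pb²x(2aL-(3a+b)x)/(2L³EI)  [x≤a] = -10·2²·(8/3)·(2·6·8-(3·6+2)·(8/3))/(2·8³·50000) = -1/11250 rad
Superposition: θ = Σ θ_i = -23/18750 rad ≈ -0.001227 rad

θ(8/3) = -23/18750 rad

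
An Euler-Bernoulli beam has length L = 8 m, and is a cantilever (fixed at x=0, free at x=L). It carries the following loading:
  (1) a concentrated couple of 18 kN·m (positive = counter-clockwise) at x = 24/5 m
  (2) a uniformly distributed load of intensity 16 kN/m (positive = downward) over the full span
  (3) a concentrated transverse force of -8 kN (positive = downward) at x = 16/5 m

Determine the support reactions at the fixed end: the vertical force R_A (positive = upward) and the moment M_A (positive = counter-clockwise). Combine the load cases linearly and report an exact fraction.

R_A = 120 kN, M_A = 2342/5 kN·m

Load 1 — applied couple M₀=18 kN·m at a=24/5 m (b=L-a=16/5):
  R_A = 0 kN
  M_A = -M₀ = -18 kN·m
Load 2 — uniform load w=16 kN/m over full span:
  R_A = wL = 16·8 = 128 kN
  M_A = wL²/2 = 16·8²/2 = 512 kN·m
Load 3 — point force P=-8 kN at a=16/5 m (b=L-a=24/5):
  R_A = P = (-8) = -8 kN
  M_A = Pa = (-8)·(16/5) = -128/5 kN·m
Superposition: R_A = 120 kN, M_A = 2342/5 kN·m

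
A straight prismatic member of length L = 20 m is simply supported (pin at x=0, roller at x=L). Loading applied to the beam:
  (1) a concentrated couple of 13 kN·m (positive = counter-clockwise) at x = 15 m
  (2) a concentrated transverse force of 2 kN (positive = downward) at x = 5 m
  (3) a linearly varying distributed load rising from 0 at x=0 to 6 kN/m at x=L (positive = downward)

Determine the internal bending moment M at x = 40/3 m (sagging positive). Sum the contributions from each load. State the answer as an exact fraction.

Load 1 — applied couple M₀=13 kN·m at a=15 m (b=L-a=5):
  M_1 = M₀x/L  [x≤a] = 13·(40/3)/20 = 26/3 kN·m
Load 2 — point force P=2 kN at a=5 m (b=L-a=15):
  M_2 = Pa(L-x)/L  [x>a] = 2·5·(20-(40/3))/20 = 10/3 kN·m
Load 3 — triangular load w₀=6 kN/m (0→w₀ over full span):
  M_3 = w₀Lx/6 - w₀x³/(6L) = 6·20·(40/3)/6 - 6·(40/3)³/(6·20) = 4000/27 kN·m
Superposition: M = Σ M_i = 4324/27 kN·m ≈ 160.148148 kN·m

M(40/3) = 4324/27 kN·m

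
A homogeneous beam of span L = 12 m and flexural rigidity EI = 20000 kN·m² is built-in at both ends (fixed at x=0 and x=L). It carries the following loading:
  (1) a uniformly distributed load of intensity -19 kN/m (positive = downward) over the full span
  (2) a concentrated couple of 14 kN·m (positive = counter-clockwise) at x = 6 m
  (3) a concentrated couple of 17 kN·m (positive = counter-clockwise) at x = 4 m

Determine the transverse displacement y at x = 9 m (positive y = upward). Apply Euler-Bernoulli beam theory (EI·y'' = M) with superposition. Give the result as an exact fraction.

y(9) = 301/10000 m

Load 1 — uniform load w=-19 kN/m over full span:
  y_1 = -wx²(L-x)²/(24EI) = -(-19)·9²·(12-9)²/(24·20000) = 4617/160000 m
Load 2 — applied couple M₀=14 kN·m at a=6 m (b=L-a=6):
  y_2 = (R_Ax³/6 - M_Ax²/2 - M₀(x-a)²/2)/EI  [x>a] with R_A=7/4, M_A=7/2 = ((7/4)·9³/6 - (7/2)·9²/2 - 14·(9-6)²/2)/20000 = 63/160000 m
Load 3 — applied couple M₀=17 kN·m at a=4 m (b=L-a=8):
  y_3 = (R_Ax³/6 - M_Ax²/2 - M₀(x-a)²/2)/EI  [x>a] with R_A=17/9, M_A=0 = ((17/9)·9³/6 - 0·9²/2 - 17·(9-4)²/2)/20000 = 17/20000 m
Superposition: y = Σ y_i = 301/10000 m ≈ 0.030100 m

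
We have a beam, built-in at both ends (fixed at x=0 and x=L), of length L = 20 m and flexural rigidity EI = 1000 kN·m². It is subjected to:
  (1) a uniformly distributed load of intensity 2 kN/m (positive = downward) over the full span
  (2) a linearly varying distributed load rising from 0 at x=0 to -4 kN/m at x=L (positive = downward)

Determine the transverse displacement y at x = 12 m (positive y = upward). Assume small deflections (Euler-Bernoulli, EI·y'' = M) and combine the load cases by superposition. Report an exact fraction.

Load 1 — uniform load w=2 kN/m over full span:
  y_1 = -wx²(L-x)²/(24EI) = -2·12²·(20-12)²/(24·1000) = -96/125 m
Load 2 — triangular load w₀=-4 kN/m (0→w₀ over full span):
  y_2 = -w₀x²(L-x)²(x+2L)/(120LEI) = -(-4)·12²·(20-12)²·(12+2·20)/(120·20·1000) = 2496/3125 m
Superposition: y = Σ y_i = 96/3125 m ≈ 0.030720 m

y(12) = 96/3125 m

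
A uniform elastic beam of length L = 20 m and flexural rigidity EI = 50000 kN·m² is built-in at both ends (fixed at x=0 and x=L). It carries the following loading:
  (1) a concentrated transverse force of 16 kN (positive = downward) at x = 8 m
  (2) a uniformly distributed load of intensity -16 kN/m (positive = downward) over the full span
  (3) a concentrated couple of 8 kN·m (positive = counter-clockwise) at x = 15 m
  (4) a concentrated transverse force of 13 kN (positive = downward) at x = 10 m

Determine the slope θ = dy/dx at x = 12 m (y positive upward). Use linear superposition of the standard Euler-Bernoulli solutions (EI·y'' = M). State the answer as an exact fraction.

θ(12) = -3063/390625 rad

Load 1 — point force P=16 kN at a=8 m (b=L-a=12):
  θ_1 = Pa²(L-x)(2bL-(3b+a)(L-x))/(2L³EI)  [x>a] = 16·8²·(20-12)·(2·12·20-(3·12+8)·(20-12))/(2·20³·50000) = 512/390625 rad
Load 2 — uniform load w=-16 kN/m over full span:
  θ_2 = -wx(L-x)(L-2x)/(12EI) = -(-16)·12·(20-12)·(20-2·12)/(12·50000) = -32/3125 rad
Load 3 — applied couple M₀=8 kN·m at a=15 m (b=L-a=5):
  θ_3 = (R_Ax²/2 - M_Ax)/EI  [x≤a] with R_A=9/20, M_A=5/2 = ((9/20)·12²/2 - (5/2)·12)/50000 = 3/62500 rad
Load 4 — point force P=13 kN at a=10 m (b=L-a=10):
  θ_4 = Pa²(L-x)(2bL-(3b+a)(L-x))/(2L³EI)  [x>a] = 13·10²·(20-12)·(2·10·20-(3·10+10)·(20-12))/(2·20³·50000) = 13/12500 rad
Superposition: θ = Σ θ_i = -3063/390625 rad ≈ -0.007841 rad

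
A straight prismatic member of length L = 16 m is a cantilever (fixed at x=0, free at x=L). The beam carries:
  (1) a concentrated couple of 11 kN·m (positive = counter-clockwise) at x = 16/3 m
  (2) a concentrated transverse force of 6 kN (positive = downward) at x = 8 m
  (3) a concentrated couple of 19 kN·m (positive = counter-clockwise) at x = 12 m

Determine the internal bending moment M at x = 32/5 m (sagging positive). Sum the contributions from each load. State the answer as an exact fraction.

M(32/5) = 47/5 kN·m

Load 1 — applied couple M₀=11 kN·m at a=16/3 m (b=L-a=32/3):
  M_1 = 0  [x>a] = 0 kN·m
Load 2 — point force P=6 kN at a=8 m (b=L-a=8):
  M_2 = -P(a-x)  [x≤a] = -6·(8-(32/5)) = -48/5 kN·m
Load 3 — applied couple M₀=19 kN·m at a=12 m (b=L-a=4):
  M_3 = M₀  [x≤a] = 19 = 19 kN·m
Superposition: M = Σ M_i = 47/5 kN·m ≈ 9.400000 kN·m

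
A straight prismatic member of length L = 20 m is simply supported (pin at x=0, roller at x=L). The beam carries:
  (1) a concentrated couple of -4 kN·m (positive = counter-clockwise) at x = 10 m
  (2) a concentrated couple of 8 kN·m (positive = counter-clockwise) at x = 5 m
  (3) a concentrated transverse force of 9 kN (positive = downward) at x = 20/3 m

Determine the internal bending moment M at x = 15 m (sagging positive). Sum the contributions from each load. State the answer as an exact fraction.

Load 1 — applied couple M₀=-4 kN·m at a=10 m (b=L-a=10):
  M_1 = M₀x/L - M₀  [x>a] = (-4)·15/20 - (-4) = 1 kN·m
Load 2 — applied couple M₀=8 kN·m at a=5 m (b=L-a=15):
  M_2 = M₀x/L - M₀  [x>a] = 8·15/20 - 8 = -2 kN·m
Load 3 — point force P=9 kN at a=20/3 m (b=L-a=40/3):
  M_3 = Pa(L-x)/L  [x>a] = 9·(20/3)·(20-15)/20 = 15 kN·m
Superposition: M = Σ M_i = 14 kN·m ≈ 14.000000 kN·m

M(15) = 14 kN·m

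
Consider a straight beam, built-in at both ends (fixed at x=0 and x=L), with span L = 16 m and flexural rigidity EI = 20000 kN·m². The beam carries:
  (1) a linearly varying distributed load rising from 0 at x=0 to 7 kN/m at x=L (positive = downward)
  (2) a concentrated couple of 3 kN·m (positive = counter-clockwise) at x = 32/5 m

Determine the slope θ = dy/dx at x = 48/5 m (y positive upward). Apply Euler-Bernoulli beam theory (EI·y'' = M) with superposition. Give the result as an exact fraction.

θ(48/5) = 884/390625 rad

Load 1 — triangular load w₀=7 kN/m (0→w₀ over full span):
  θ_1 = -w₀(2x(L-x)(L-2x)(x+2L)+x²(L-x)²)/(120LEI) = -7·(2·(48/5)·(16-(48/5))·(16-2·(48/5))·((48/5)+2·16)+(48/5)²·(16-(48/5))²)/(120·16·20000) = 896/390625 rad
Load 2 — applied couple M₀=3 kN·m at a=32/5 m (b=L-a=48/5):
  θ_2 = (R_Ax²/2 - M_Ax - M₀(x-a))/EI  [x>a] with R_A=27/100, M_A=9/25 = ((27/100)·(48/5)²/2 - (9/25)·(48/5) - 3·((48/5)-(32/5)))/20000 = -12/390625 rad
Superposition: θ = Σ θ_i = 884/390625 rad ≈ 0.002263 rad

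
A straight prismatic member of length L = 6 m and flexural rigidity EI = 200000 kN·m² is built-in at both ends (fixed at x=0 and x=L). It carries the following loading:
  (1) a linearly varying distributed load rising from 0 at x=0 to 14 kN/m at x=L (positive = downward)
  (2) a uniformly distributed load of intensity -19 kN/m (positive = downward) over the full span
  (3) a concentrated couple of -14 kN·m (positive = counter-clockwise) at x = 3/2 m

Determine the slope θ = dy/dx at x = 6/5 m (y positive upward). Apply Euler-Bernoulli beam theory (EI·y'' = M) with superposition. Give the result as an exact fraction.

Load 1 — triangular load w₀=14 kN/m (0→w₀ over full span):
  θ_1 = -w₀(2x(L-x)(L-2x)(x+2L)+x²(L-x)²)/(120LEI) = -14·(2·(6/5)·(6-(6/5))·(6-2·(6/5))·((6/5)+2·6)+(6/5)²·(6-(6/5))²)/(120·6·200000) = -441/7812500 rad
Load 2 — uniform load w=-19 kN/m over full span:
  θ_2 = -wx(L-x)(L-2x)/(12EI) = -(-19)·(6/5)·(6-(6/5))·(6-2·(6/5))/(12·200000) = 513/3125000 rad
Load 3 — applied couple M₀=-14 kN·m at a=3/2 m (b=L-a=9/2):
  θ_3 = (R_Ax²/2 - M_Ax)/EI  [x≤a] with R_A=-21/8, M_A=21/8 = ((-21/8)·(6/5)²/2 - (21/8)·(6/5))/200000 = -63/2500000 rad
Superposition: θ = Σ θ_i = 5157/62500000 rad ≈ 0.000083 rad

θ(6/5) = 5157/62500000 rad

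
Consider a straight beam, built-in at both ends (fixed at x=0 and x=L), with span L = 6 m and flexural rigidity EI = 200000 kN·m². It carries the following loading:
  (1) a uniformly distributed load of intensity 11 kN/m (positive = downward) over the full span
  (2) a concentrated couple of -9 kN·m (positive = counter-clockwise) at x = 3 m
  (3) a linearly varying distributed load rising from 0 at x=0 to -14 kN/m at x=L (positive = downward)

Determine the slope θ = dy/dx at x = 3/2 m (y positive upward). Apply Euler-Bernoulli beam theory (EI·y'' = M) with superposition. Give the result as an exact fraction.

Load 1 — uniform load w=11 kN/m over full span:
  θ_1 = -wx(L-x)(L-2x)/(12EI) = -11·(3/2)·(6-(3/2))·(6-2·(3/2))/(12·200000) = -297/3200000 rad
Load 2 — applied couple M₀=-9 kN·m at a=3 m (b=L-a=3):
  θ_2 = (R_Ax²/2 - M_Ax)/EI  [x≤a] with R_A=-9/4, M_A=-9/4 = ((-9/4)·(3/2)²/2 - (-9/4)·(3/2))/200000 = 27/6400000 rad
Load 3 — triangular load w₀=-14 kN/m (0→w₀ over full span):
  θ_3 = -w₀(2x(L-x)(L-2x)(x+2L)+x²(L-x)²)/(120LEI) = -(-14)·(2·(3/2)·(6-(3/2))·(6-2·(3/2))·((3/2)+2·6)+(3/2)²·(6-(3/2))²)/(120·6·200000) = 7371/128000000 rad
Superposition: θ = Σ θ_i = -3969/128000000 rad ≈ -0.000031 rad

θ(3/2) = -3969/128000000 rad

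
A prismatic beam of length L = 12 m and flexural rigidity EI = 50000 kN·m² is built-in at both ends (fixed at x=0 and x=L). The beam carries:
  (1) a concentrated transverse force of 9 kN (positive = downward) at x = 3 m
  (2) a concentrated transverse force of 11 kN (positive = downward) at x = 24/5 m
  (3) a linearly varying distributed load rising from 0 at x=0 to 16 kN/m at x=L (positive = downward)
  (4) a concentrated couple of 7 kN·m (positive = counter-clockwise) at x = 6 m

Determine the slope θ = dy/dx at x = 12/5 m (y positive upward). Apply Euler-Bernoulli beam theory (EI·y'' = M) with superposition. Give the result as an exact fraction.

Load 1 — point force P=9 kN at a=3 m (b=L-a=9):
  θ_1 = -Pb²x(2aL-(3a+b)x)/(2L³EI)  [x≤a] = -9·9²·(12/5)·(2·3·12-(3·3+9)·(12/5))/(2·12³·50000) = -729/2500000 rad
Load 2 — point force P=11 kN at a=24/5 m (b=L-a=36/5):
  θ_2 = -Pb²x(2aL-(3a+b)x)/(2L³EI)  [x≤a] = -11·(36/5)²·(12/5)·(2·(24/5)·12-(3·(24/5)+(36/5))·(12/5))/(2·12³·50000) = -9801/19531250 rad
Load 3 — triangular load w₀=16 kN/m (0→w₀ over full span):
  θ_3 = -w₀(2x(L-x)(L-2x)(x+2L)+x²(L-x)²)/(120LEI) = -16·(2·(12/5)·(12-(12/5))·(12-2·(12/5))·((12/5)+2·12)+(12/5)²·(12-(12/5))²)/(120·12·50000) = -4032/1953125 rad
Load 4 — applied couple M₀=7 kN·m at a=6 m (b=L-a=6):
  θ_4 = (R_Ax²/2 - M_Ax)/EI  [x≤a] with R_A=7/8, M_A=7/4 = ((7/8)·(12/5)²/2 - (7/4)·(12/5))/50000 = -21/625000 rad
Superposition: θ = Σ θ_i = -903561/312500000 rad ≈ -0.002891 rad

θ(12/5) = -903561/312500000 rad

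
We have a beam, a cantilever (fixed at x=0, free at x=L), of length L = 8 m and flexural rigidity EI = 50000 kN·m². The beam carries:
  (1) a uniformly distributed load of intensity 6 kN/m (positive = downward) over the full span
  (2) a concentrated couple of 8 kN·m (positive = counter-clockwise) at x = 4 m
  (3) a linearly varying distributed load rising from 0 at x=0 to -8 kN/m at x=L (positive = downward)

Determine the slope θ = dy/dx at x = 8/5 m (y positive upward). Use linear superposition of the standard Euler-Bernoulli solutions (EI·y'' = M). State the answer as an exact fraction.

Load 1 — uniform load w=6 kN/m over full span:
  θ_1 = -wx(x²-3Lx+3L²)/(6EI) = -6·(8/5)·((8/5)²-3·8·(8/5)+3·8²)/(6·50000) = -1952/390625 rad
Load 2 — applied couple M₀=8 kN·m at a=4 m (b=L-a=4):
  θ_2 = M₀x/EI  [x≤a] = 8·(8/5)/50000 = 4/15625 rad
Load 3 — triangular load w₀=-8 kN/m (0→w₀ over full span):
  θ_3 = (w₀Lx²/4-w₀L²x/3-w₀x⁴/(24L))/EI = ((-8)·8·(8/5)²/4-(-8)·8²·(8/5)/3-(-8)·(8/5)⁴/(24·8))/50000 = 27232/5859375 rad
Superposition: θ = Σ θ_i = -548/5859375 rad ≈ -0.000094 rad

θ(8/5) = -548/5859375 rad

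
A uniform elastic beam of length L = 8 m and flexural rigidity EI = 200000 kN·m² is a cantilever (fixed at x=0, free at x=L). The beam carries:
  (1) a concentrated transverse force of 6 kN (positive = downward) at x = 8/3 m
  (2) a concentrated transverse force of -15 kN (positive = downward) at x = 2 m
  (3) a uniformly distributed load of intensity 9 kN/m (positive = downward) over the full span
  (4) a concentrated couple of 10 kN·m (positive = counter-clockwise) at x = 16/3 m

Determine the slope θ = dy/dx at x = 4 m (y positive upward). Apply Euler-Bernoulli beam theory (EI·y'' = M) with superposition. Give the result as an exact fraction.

θ(4) = -187/60000 rad

Load 1 — point force P=6 kN at a=8/3 m (b=L-a=16/3):
  θ_1 = -Pa²/(2EI)  [x>a] = -6·(8/3)²/(2·200000) = -1/9375 rad
Load 2 — point force P=-15 kN at a=2 m (b=L-a=6):
  θ_2 = -Pa²/(2EI)  [x>a] = -(-15)·2²/(2·200000) = 3/20000 rad
Load 3 — uniform load w=9 kN/m over full span:
  θ_3 = -wx(x²-3Lx+3L²)/(6EI) = -9·4·(4²-3·8·4+3·8²)/(6·200000) = -21/6250 rad
Load 4 — applied couple M₀=10 kN·m at a=16/3 m (b=L-a=8/3):
  θ_4 = M₀x/EI  [x≤a] = 10·4/200000 = 1/5000 rad
Superposition: θ = Σ θ_i = -187/60000 rad ≈ -0.003117 rad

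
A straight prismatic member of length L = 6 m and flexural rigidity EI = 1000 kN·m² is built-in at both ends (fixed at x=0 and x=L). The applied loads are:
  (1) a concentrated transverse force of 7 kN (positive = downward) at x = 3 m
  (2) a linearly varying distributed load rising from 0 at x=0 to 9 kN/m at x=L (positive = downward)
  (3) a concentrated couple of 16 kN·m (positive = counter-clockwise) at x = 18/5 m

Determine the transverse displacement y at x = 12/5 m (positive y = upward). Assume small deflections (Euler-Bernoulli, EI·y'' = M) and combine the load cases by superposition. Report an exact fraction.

Load 1 — point force P=7 kN at a=3 m (b=L-a=3):
  y_1 = -Pb²x²(3aL-(3a+b)x)/(6L³EI)  [x≤a] = -7·3²·(12/5)²·(3·3·6-(3·3+3)·(12/5))/(6·6³·1000) = -441/62500 m
Load 2 — triangular load w₀=9 kN/m (0→w₀ over full span):
  y_2 = -w₀x²(L-x)²(x+2L)/(120LEI) = -9·(12/5)²·(6-(12/5))²·((12/5)+2·6)/(120·6·1000) = -26244/1953125 m
Load 3 — applied couple M₀=16 kN·m at a=18/5 m (b=L-a=12/5):
  y_3 = (R_Ax³/6 - M_Ax²/2)/EI  [x≤a] with R_A=96/25, M_A=128/25 = ((96/25)·(12/5)³/6 - (128/25)·(12/5)²/2)/1000 = -2304/390625 m
Superposition: y = Σ y_i = -206181/7812500 m ≈ -0.026391 m

y(12/5) = -206181/7812500 m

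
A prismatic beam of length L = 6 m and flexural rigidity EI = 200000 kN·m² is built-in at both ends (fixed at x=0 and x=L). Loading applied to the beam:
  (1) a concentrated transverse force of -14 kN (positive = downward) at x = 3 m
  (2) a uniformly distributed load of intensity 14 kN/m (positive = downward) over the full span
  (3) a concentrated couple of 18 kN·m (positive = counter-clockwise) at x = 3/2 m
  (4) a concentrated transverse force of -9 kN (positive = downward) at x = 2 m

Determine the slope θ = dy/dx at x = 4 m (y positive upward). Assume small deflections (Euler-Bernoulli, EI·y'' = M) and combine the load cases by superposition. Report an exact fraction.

Load 1 — point force P=-14 kN at a=3 m (b=L-a=3):
  θ_1 = Pa²(L-x)(2bL-(3b+a)(L-x))/(2L³EI)  [x>a] = (-14)·3²·(6-4)·(2·3·6-(3·3+3)·(6-4))/(2·6³·200000) = -7/200000 rad
Load 2 — uniform load w=14 kN/m over full span:
  θ_2 = -wx(L-x)(L-2x)/(12EI) = -14·4·(6-4)·(6-2·4)/(12·200000) = 7/75000 rad
Load 3 — applied couple M₀=18 kN·m at a=3/2 m (b=L-a=9/2):
  θ_3 = (R_Ax²/2 - M_Ax - M₀(x-a))/EI  [x>a] with R_A=27/8, M_A=-27/8 = ((27/8)·4²/2 - (-27/8)·4 - 18·(4-(3/2)))/200000 = -9/400000 rad
Load 4 — point force P=-9 kN at a=2 m (b=L-a=4):
  θ_4 = Pa²(L-x)(2bL-(3b+a)(L-x))/(2L³EI)  [x>a] = (-9)·2²·(6-4)·(2·4·6-(3·4+2)·(6-4))/(2·6³·200000) = -1/60000 rad
Superposition: θ = Σ θ_i = 23/1200000 rad ≈ 0.000019 rad

θ(4) = 23/1200000 rad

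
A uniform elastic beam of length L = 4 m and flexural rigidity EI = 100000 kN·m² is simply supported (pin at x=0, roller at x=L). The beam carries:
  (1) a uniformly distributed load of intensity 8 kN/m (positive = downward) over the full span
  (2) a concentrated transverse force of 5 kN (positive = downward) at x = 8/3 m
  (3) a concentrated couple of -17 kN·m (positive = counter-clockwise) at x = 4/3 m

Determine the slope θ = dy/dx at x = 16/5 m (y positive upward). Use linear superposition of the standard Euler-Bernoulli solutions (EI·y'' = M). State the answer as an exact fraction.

θ(16/5) = 136501/506250000 rad

Load 1 — uniform load w=8 kN/m over full span:
  θ_1 = -w(L³-6Lx²+4x³)/(24EI) = -8·(4³-6·4·(16/5)²+4·(16/5)³)/(24·100000) = 66/390625 rad
Load 2 — point force P=5 kN at a=8/3 m (b=L-a=4/3):
  θ_2 = -Pa(2L²-6Lx+3x²+a²)/(6LEI)  [x>a] = -5·(8/3)·(2·4²-6·4·(16/5)+3·(16/5)²+(8/3)²)/(6·4·100000) = 49/1265625 rad
Load 3 — applied couple M₀=-17 kN·m at a=4/3 m (b=L-a=8/3):
  θ_3 = (M₀x²/(2L)-M₀(x-a)+C₁)/EI  [x>a] with C₁=M₀(3b²-L²)/(6L)=-34/9 = ((-17)·(16/5)²/(2·4)-(-17)·((16/5)-(4/3))+(-34/9))/100000 = 697/11250000 rad
Superposition: θ = Σ θ_i = 136501/506250000 rad ≈ 0.000270 rad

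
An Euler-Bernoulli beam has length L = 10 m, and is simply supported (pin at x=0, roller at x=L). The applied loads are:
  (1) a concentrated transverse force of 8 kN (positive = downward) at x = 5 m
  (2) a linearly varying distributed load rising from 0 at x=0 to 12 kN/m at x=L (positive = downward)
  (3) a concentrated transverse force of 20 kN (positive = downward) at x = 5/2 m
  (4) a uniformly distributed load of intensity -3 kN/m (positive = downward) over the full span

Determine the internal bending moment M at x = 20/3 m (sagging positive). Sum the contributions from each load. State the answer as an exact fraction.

M(20/3) = 1910/27 kN·m

Load 1 — point force P=8 kN at a=5 m (b=L-a=5):
  M_1 = Pa(L-x)/L  [x>a] = 8·5·(10-(20/3))/10 = 40/3 kN·m
Load 2 — triangular load w₀=12 kN/m (0→w₀ over full span):
  M_2 = w₀Lx/6 - w₀x³/(6L) = 12·10·(20/3)/6 - 12·(20/3)³/(6·10) = 2000/27 kN·m
Load 3 — point force P=20 kN at a=5/2 m (b=L-a=15/2):
  M_3 = Pa(L-x)/L  [x>a] = 20·(5/2)·(10-(20/3))/10 = 50/3 kN·m
Load 4 — uniform load w=-3 kN/m over full span:
  M_4 = wx(L-x)/2 = (-3)·(20/3)·(10-(20/3))/2 = -100/3 kN·m
Superposition: M = Σ M_i = 1910/27 kN·m ≈ 70.740741 kN·m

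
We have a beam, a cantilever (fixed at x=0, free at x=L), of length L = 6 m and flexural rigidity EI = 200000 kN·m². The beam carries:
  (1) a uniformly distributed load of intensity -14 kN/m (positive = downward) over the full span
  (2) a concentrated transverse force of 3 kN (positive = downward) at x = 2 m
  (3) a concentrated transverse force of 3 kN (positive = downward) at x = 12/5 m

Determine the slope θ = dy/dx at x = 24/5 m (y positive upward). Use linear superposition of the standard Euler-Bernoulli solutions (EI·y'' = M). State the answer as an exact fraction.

θ(24/5) = 30333/12500000 rad

Load 1 — uniform load w=-14 kN/m over full span:
  θ_1 = -wx(x²-3Lx+3L²)/(6EI) = -(-14)·(24/5)·((24/5)²-3·6·(24/5)+3·6²)/(6·200000) = 1953/781250 rad
Load 2 — point force P=3 kN at a=2 m (b=L-a=4):
  θ_2 = -Pa²/(2EI)  [x>a] = -3·2²/(2·200000) = -3/100000 rad
Load 3 — point force P=3 kN at a=12/5 m (b=L-a=18/5):
  θ_3 = -Pa²/(2EI)  [x>a] = -3·(12/5)²/(2·200000) = -27/625000 rad
Superposition: θ = Σ θ_i = 30333/12500000 rad ≈ 0.002427 rad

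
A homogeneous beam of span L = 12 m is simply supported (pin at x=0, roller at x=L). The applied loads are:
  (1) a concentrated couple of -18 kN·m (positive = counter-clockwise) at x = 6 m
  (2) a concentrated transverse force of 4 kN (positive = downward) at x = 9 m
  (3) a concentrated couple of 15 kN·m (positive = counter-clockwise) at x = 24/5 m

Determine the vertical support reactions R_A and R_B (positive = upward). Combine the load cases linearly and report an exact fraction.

Load 1 — applied couple M₀=-18 kN·m at a=6 m (b=L-a=6):
  R_A = M₀/L = (-18)/12 = -3/2 kN
  R_B = -M₀/L = -(-18)/12 = 3/2 kN
Load 2 — point force P=4 kN at a=9 m (b=L-a=3):
  R_A = Pb/L = 4·3/12 = 1 kN
  R_B = Pa/L = 4·9/12 = 3 kN
Load 3 — applied couple M₀=15 kN·m at a=24/5 m (b=L-a=36/5):
  R_A = M₀/L = 15/12 = 5/4 kN
  R_B = -M₀/L = -15/12 = -5/4 kN
Superposition: R_A = 3/4 kN, R_B = 13/4 kN

R_A = 3/4 kN, R_B = 13/4 kN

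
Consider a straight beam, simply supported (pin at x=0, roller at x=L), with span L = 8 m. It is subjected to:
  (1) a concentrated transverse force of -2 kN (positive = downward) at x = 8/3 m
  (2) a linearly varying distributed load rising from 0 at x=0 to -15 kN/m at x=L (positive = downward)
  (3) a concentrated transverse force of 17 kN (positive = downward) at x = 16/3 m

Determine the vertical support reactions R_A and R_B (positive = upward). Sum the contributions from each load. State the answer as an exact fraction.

R_A = -47/3 kN, R_B = -88/3 kN

Load 1 — point force P=-2 kN at a=8/3 m (b=L-a=16/3):
  R_A = Pb/L = (-2)·(16/3)/8 = -4/3 kN
  R_B = Pa/L = (-2)·(8/3)/8 = -2/3 kN
Load 2 — triangular load w₀=-15 kN/m (0→w₀ over full span):
  R_A = w₀L/6 = (-15)·8/6 = -20 kN
  R_B = w₀L/3 = (-15)·8/3 = -40 kN
Load 3 — point force P=17 kN at a=16/3 m (b=L-a=8/3):
  R_A = Pb/L = 17·(8/3)/8 = 17/3 kN
  R_B = Pa/L = 17·(16/3)/8 = 34/3 kN
Superposition: R_A = -47/3 kN, R_B = -88/3 kN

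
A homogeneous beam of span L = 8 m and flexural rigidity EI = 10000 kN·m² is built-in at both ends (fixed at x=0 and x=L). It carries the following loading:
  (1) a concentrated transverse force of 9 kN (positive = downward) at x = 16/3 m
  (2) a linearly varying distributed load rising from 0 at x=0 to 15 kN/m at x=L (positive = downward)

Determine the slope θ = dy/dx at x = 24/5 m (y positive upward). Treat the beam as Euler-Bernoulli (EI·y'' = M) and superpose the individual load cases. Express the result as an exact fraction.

Load 1 — point force P=9 kN at a=16/3 m (b=L-a=8/3):
  θ_1 = -Pb²x(2aL-(3a+b)x)/(2L³EI)  [x≤a] = -9·(8/3)²·(24/5)·(2·(16/3)·8-(3·(16/3)+(8/3))·(24/5))/(2·8³·10000) = 2/15625 rad
Load 2 — triangular load w₀=15 kN/m (0→w₀ over full span):
  θ_2 = -w₀(2x(L-x)(L-2x)(x+2L)+x²(L-x)²)/(120LEI) = -15·(2·(24/5)·(8-(24/5))·(8-2·(24/5))·((24/5)+2·8)+(24/5)²·(8-(24/5))²)/(120·8·10000) = 96/78125 rad
Superposition: θ = Σ θ_i = 106/78125 rad ≈ 0.001357 rad

θ(24/5) = 106/78125 rad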